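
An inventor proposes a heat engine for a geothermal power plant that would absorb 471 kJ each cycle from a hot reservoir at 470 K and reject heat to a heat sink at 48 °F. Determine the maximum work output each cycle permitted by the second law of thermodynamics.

W_max ≈ 188.4 kJ

T_C = 48 °F → (48 − 32) × 5/9 = 8.89 °C = 282.04 K.
The second-law ceiling is the Carnot efficiency, η_max = 1 − T_C/T_H = 1 − 282.04/470.00 = 0.3999.
W_max = η_max · Q_H = 0.3999 × 471 = 188.4 kJ.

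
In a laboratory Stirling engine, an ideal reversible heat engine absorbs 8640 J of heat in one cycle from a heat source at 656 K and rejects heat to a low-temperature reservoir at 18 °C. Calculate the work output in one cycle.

T_C = 18 °C → 18 + 273.15 = 291.15 K.
η_rev = 1 − T_C/T_H = 1 − 291.15/656.00 = 0.5562.
W = η·Q_H = 0.5562 × 8640 = 4810 J.

W ≈ 4810 J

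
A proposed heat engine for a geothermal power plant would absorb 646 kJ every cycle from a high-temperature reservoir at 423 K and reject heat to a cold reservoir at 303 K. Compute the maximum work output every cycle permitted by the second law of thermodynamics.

W_max ≈ 183.3 kJ

By the Carnot theorem, η_max = 1 − T_C/T_H = 1 − 303.00/423.00 = 0.2837.
W_max = η_max · Q_H = 0.2837 × 646 = 183.3 kJ.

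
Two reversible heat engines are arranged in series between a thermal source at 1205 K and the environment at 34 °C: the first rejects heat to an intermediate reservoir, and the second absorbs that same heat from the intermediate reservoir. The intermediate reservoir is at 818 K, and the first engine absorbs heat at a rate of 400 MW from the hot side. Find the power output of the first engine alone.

T_C = 34 °C → 34 + 273.15 = 307.15 K.
First-stage efficiency η₁ = 1 − T_m/T_H = 1 − 818.00/1205.00 = 0.3212.
W₁ = η₁·Q_H = 0.3212 × 400 = 128.5 MW.

Ẇ₁ ≈ 128.5 MW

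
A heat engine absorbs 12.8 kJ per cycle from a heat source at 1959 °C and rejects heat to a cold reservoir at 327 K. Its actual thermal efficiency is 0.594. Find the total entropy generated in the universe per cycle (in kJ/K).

T_H = 1959 °C → 1959 + 273.15 = 2232.15 K.
W = η·Q_H = 0.594 × 12.8 = 7.603 kJ, so Q_C = Q_H − W = 5.197 kJ.
Entropy balance on the reservoirs: −Q_H/T_H = -0.005734 kJ/K, +Q_C/T_C = 0.01589 kJ/K.
ΔS_univ = −Q_H/T_H + Q_C/T_C = 0.0102 kJ/K (> 0, since η = 0.594 < η_Carnot = 0.854).

ΔS_univ ≈ 0.0102 kJ/K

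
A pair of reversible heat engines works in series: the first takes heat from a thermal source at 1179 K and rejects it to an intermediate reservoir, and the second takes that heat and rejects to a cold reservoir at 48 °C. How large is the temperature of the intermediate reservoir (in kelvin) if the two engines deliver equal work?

T_C = 48 °C → 48 + 273.15 = 321.15 K.
For reversible stages Q_m = Q_H·(T_m/T_H). Setting W₁ = Q_H(1 − T_m/T_H) equal to W₂ = Q_m(1 − T_C/T_m) = Q_H·(T_m − T_C)/T_H gives T_H − T_m = T_m − T_C, so T_m = (T_H + T_C)/2 = (1179.00 + 321.15)/2 = 750 K.

T_m ≈ 750 K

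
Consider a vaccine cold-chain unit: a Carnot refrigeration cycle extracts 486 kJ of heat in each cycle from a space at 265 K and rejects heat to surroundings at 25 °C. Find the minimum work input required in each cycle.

W_in ≈ 60.8 kJ

T_H = 25 °C → 25 + 273.15 = 298.15 K.
The reversible coefficient of performance is COP_R = T_C/(T_H − T_C) = 265.00/33.15 = 7.9940.
W = Q_C/COP_R = 486/7.9940 = 60.8 kJ.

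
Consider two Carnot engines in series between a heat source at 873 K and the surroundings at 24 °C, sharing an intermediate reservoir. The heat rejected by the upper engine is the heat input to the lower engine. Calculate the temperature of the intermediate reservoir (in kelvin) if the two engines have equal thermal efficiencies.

T_C = 24 °C → 24 + 273.15 = 297.15 K.
Equal efficiencies require 1 − T_m/T_H = 1 − T_C/T_m, i.e. T_m/T_H = T_C/T_m, so T_m = √(T_H·T_C) = √(873.00 × 297.15) = 509.3 K.

T_m ≈ 509.3 K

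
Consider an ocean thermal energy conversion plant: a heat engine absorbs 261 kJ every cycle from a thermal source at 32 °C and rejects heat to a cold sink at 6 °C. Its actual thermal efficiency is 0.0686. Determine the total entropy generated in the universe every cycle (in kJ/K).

ΔS_univ ≈ 0.0155 kJ/K

T_H = 32 °C → 32 + 273.15 = 305.15 K.
T_C = 6 °C → 6 + 273.15 = 279.15 K.
W = η·Q_H = 0.0686 × 261 = 17.90 kJ, so Q_C = Q_H − W = 243.1 kJ.
The hot reservoir loses entropy Q_H/T_H = 261/305.15 = 0.8553 kJ/K; the cold reservoir gains Q_C/T_C = 243.1/279.15 = 0.8708 kJ/K.
ΔS_univ = −Q_H/T_H + Q_C/T_C = 0.0155 kJ/K (> 0, since η = 0.0686 < η_Carnot = 0.085).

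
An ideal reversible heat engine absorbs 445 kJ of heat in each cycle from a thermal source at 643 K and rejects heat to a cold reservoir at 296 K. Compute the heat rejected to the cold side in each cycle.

Q_C ≈ 204.9 kJ

η_rev = 1 − T_C/T_H = 1 − 296.00/643.00 = 0.5397.
For a reversible cycle Q_C/Q_H = T_C/T_H, so Q_C = 445 × 296.00/643.00 = 204.9 kJ.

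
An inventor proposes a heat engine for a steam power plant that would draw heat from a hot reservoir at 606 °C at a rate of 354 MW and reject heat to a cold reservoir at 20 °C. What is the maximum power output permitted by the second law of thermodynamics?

Ẇ_max ≈ 236 MW

T_H = 606 °C → 606 + 273.15 = 879.15 K.
T_C = 20 °C → 20 + 273.15 = 293.15 K.
By the Carnot theorem, η_max = 1 − T_C/T_H = 1 − 293.15/879.15 = 0.6666.
W_max = η_max · Q_H = 0.6666 × 354 = 236 MW.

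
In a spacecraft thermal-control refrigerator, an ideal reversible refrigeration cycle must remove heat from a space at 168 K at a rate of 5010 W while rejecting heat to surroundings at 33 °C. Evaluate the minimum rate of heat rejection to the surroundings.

Q̇_H ≈ 9130 W

T_H = 33 °C → 33 + 273.15 = 306.15 K.
For a reversible cycle Q_H/Q_C = T_H/T_C, so Q_H = Q_C·T_H/T_C = 5010 × 306.15/168.00 = 9130 W.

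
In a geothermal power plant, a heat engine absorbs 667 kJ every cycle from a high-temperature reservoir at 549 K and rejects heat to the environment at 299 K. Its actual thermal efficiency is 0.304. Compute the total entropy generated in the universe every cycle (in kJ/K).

ΔS_univ ≈ 0.3377 kJ/K

W = η·Q_H = 0.304 × 667 = 202.8 kJ, so Q_C = Q_H − W = 464.2 kJ.
The hot reservoir loses entropy Q_H/T_H = 667/549.00 = 1.215 kJ/K; the cold reservoir gains Q_C/T_C = 464.2/299.00 = 1.553 kJ/K.
ΔS_univ = −Q_H/T_H + Q_C/T_C = 0.3377 kJ/K (> 0, since η = 0.304 < η_Carnot = 0.455).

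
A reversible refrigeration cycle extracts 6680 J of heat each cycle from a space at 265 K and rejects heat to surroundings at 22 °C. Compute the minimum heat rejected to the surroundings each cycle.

Q_H ≈ 7440 J

T_H = 22 °C → 22 + 273.15 = 295.15 K.
For a reversible cycle Q_H/Q_C = T_H/T_C, so Q_H = Q_C·T_H/T_C = 6680 × 295.15/265.00 = 7440 J.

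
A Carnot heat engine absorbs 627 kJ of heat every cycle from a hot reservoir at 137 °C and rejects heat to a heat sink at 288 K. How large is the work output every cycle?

W ≈ 187 kJ

T_H = 137 °C → 137 + 273.15 = 410.15 K.
Since the cycle is reversible, η = 1 − T_C/T_H = 1 − 288.00/410.15 = 0.2978.
W = η·Q_H = 0.2978 × 627 = 187 kJ.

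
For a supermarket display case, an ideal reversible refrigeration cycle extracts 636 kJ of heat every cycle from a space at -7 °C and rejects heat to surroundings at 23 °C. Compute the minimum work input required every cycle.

W_in ≈ 71.7 kJ

T_H = 23 °C → 23 + 273.15 = 296.15 K.
T_C = -7 °C → -7 + 273.15 = 266.15 K.
The reversible coefficient of performance is COP_R = T_C/(T_H − T_C) = 266.15/30.00 = 8.8717.
W = Q_C/COP_R = 636/8.8717 = 71.7 kJ.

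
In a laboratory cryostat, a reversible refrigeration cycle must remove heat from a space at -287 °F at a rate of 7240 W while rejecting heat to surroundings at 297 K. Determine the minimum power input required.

Ẇ_in ≈ 15200 W

T_C = -287 °F → (-287 − 32) × 5/9 = -177.22 °C = 95.93 K.
For a reversible refrigerator, COP_R = T_C/(T_H − T_C) = 95.93/201.07 = 0.4771.
W = Q_C/COP_R = 7240/0.4771 = 15200 W.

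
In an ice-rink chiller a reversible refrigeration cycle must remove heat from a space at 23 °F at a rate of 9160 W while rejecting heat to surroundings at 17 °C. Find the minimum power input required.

T_H = 17 °C → 17 + 273.15 = 290.15 K.
T_C = 23 °F → (23 − 32) × 5/9 = -5.00 °C = 268.15 K.
The reversible coefficient of performance is COP_R = T_C/(T_H − T_C) = 268.15/22.00 = 12.1886.
W = Q_C/COP_R = 9160/12.1886 = 752 W.

Ẇ_in ≈ 752 W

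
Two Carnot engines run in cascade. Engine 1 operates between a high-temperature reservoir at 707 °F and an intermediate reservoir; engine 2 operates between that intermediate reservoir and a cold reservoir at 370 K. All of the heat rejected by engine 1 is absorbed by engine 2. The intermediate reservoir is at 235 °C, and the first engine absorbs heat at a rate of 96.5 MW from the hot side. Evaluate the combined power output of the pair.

T_H = 707 °F → (707 − 32) × 5/9 = 375.00 °C = 648.15 K.
Two reversible stages in series are equivalent to a single Carnot engine between T_H and T_C, so η_total = 1 − T_C/T_H = 1 − 370.00/648.15 = 0.4291.
W_total = η_total · Q_H = 0.4291 × 96.5 = 41.4 MW.

Ẇ_total ≈ 41.4 MW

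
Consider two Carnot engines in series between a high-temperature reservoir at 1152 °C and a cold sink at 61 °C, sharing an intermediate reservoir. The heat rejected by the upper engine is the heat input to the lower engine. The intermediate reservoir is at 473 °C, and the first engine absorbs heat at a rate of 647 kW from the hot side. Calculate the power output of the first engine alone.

Ẇ₁ ≈ 308.3 kW

T_H = 1152 °C → 1152 + 273.15 = 1425.15 K.
T_C = 61 °C → 61 + 273.15 = 334.15 K.
T_m = 473 °C → 473 + 273.15 = 746.15 K.
First-stage efficiency η₁ = 1 − T_m/T_H = 1 − 746.15/1425.15 = 0.4764.
W₁ = η₁·Q_H = 0.4764 × 647 = 308.3 kW.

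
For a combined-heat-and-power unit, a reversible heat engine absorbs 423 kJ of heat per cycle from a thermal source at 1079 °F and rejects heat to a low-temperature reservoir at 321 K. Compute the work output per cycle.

T_H = 1079 °F → (1079 − 32) × 5/9 = 581.67 °C = 854.82 K.
For a reversible engine, η = 1 − T_C/T_H = 1 − 321.00/854.82 = 0.6245.
W = η·Q_H = 0.6245 × 423 = 264 kJ.

W ≈ 264 kJ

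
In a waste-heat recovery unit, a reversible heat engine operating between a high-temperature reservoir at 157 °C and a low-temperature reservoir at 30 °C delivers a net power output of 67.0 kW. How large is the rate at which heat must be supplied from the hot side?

T_H = 157 °C → 157 + 273.15 = 430.15 K.
T_C = 30 °C → 30 + 273.15 = 303.15 K.
Carnot efficiency: η = 1 − T_C/T_H = 1 − 303.15/430.15 = 0.2952.
Q_H = W/η = 67.0/0.2952 = 226.9 kW.

Q̇_H ≈ 226.9 kW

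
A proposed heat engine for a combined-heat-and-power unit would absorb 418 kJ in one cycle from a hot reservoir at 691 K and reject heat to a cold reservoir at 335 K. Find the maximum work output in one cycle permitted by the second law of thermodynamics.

W_max ≈ 215 kJ

The second-law ceiling is the Carnot efficiency, η_max = 1 − T_C/T_H = 1 − 335.00/691.00 = 0.5152.
W_max = η_max · Q_H = 0.5152 × 418 = 215 kJ.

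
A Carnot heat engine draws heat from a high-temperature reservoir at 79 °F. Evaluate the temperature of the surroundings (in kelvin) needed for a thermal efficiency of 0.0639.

T_H = 79 °F → (79 − 32) × 5/9 = 26.11 °C = 299.26 K.
From η = 1 − T_C/T_H, T_C = T_H·(1 − η) = 299.26 × (1 − 0.0639) = 280.1 K.

T_C ≈ 280.1 K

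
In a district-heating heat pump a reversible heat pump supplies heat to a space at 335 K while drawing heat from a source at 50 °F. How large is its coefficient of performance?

COP_HP ≈ 6.46

T_C = 50 °F → (50 − 32) × 5/9 = 10.00 °C = 283.15 K.
For a reversible heat pump, COP_HP = T_H/(T_H − T_C) = 335.00/(335.00 − 283.15) = 6.46.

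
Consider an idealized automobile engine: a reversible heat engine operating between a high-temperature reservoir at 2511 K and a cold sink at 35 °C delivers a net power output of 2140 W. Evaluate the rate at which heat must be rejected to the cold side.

T_C = 35 °C → 35 + 273.15 = 308.15 K.
Carnot efficiency: η = 1 − T_C/T_H = 1 − 308.15/2511.00 = 0.8773.
Since Q_C/Q_H = T_C/T_H and Q_H = W/η, Q_C = W·T_C/(T_H − T_C) = 2140 × 308.15/2202.85 = 299 W.

Q̇_C ≈ 299 W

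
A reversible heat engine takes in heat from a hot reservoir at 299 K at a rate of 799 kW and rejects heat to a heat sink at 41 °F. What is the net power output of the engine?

T_C = 41 °F → (41 − 32) × 5/9 = 5.00 °C = 278.15 K.
η_rev = 1 − T_C/T_H = 1 − 278.15/299.00 = 0.0697.
W = η·Q_H = 0.0697 × 799 = 55.7 kW.

Ẇ ≈ 55.7 kW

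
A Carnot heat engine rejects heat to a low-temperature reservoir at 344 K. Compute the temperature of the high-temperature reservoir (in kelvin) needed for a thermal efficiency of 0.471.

From η = 1 − T_C/T_H, solving for T_H gives T_H = T_C/(1 − η) = 344.00/(1 − 0.471) = 650 K.

T_H ≈ 650 K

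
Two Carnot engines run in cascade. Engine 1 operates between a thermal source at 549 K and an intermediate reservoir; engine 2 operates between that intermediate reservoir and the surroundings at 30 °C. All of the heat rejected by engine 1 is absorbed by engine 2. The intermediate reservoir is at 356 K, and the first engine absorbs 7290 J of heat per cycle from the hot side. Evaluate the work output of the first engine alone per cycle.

T_C = 30 °C → 30 + 273.15 = 303.15 K.
First-stage efficiency η₁ = 1 − T_m/T_H = 1 − 356.00/549.00 = 0.3515.
W₁ = η₁·Q_H = 0.3515 × 7290 = 2563 J.

W₁ ≈ 2563 J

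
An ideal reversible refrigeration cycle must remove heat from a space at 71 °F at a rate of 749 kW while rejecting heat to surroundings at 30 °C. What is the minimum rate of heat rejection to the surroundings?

T_H = 30 °C → 30 + 273.15 = 303.15 K.
T_C = 71 °F → (71 − 32) × 5/9 = 21.67 °C = 294.82 K.
For a reversible cycle Q_H/Q_C = T_H/T_C, so Q_H = Q_C·T_H/T_C = 749 × 303.15/294.82 = 770.2 kW.

Q̇_H ≈ 770.2 kW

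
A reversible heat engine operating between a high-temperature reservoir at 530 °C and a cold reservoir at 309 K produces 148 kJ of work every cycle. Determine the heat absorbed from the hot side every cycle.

T_H = 530 °C → 530 + 273.15 = 803.15 K.
For a reversible engine, η = 1 − T_C/T_H = 1 − 309.00/803.15 = 0.6153.
Q_H = W/η = 148/0.6153 = 240.5 kJ.

Q_H ≈ 240.5 kJ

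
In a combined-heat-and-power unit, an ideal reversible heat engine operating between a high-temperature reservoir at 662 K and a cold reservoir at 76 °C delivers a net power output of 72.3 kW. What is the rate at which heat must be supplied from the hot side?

Q̇_H ≈ 153 kW

T_C = 76 °C → 76 + 273.15 = 349.15 K.
The Carnot efficiency is η = 1 − T_C/T_H = 1 − 349.15/662.00 = 0.4726.
Q_H = W/η = 72.3/0.4726 = 153 kW.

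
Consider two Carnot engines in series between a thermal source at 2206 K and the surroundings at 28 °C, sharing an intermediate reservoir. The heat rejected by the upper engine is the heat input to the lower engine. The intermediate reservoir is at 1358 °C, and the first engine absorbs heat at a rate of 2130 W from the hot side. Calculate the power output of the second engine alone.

T_C = 28 °C → 28 + 273.15 = 301.15 K.
T_m = 1358 °C → 1358 + 273.15 = 1631.15 K.
Heat entering the second stage: Q_m = Q_H·(T_m/T_H) = 2130 × 1631.15/2206.00 = 1570 W.
Second-stage efficiency η₂ = 1 − T_C/T_m = 1 − 301.15/1631.15 = 0.8154, so W₂ = η₂·Q_m = 1280 W.

Ẇ₂ ≈ 1280 W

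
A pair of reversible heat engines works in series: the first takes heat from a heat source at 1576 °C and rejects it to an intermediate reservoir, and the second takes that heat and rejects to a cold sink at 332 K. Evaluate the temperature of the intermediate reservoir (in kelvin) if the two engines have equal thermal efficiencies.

T_m ≈ 783.5 K

T_H = 1576 °C → 1576 + 273.15 = 1849.15 K.
Equal efficiencies require 1 − T_m/T_H = 1 − T_C/T_m, i.e. T_m/T_H = T_C/T_m, so T_m = √(T_H·T_C) = √(1849.15 × 332.00) = 783.5 K.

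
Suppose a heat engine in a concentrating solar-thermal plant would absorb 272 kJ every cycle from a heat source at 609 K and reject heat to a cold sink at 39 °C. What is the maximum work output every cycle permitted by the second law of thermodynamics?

W_max ≈ 132.6 kJ

T_C = 39 °C → 39 + 273.15 = 312.15 K.
The second-law ceiling is the Carnot efficiency, η_max = 1 − T_C/T_H = 1 − 312.15/609.00 = 0.4874.
W_max = η_max · Q_H = 0.4874 × 272 = 132.6 kJ.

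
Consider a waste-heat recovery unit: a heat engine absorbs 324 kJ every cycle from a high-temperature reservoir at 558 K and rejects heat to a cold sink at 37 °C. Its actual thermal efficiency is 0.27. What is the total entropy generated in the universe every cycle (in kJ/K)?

ΔS_univ ≈ 0.182 kJ/K

T_C = 37 °C → 37 + 273.15 = 310.15 K.
W = η·Q_H = 0.27 × 324 = 87.48 kJ, so Q_C = Q_H − W = 236.5 kJ.
The hot reservoir loses entropy Q_H/T_H = 324/558.00 = 0.5806 kJ/K; the cold reservoir gains Q_C/T_C = 236.5/310.15 = 0.7626 kJ/K.
ΔS_univ = −Q_H/T_H + Q_C/T_C = 0.182 kJ/K (> 0, since η = 0.27 < η_Carnot = 0.444).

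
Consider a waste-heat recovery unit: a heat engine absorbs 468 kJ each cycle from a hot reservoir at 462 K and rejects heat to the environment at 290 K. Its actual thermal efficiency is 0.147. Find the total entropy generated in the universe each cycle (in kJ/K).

W = η·Q_H = 0.147 × 468 = 68.80 kJ, so Q_C = Q_H − W = 399.2 kJ.
The hot reservoir loses entropy Q_H/T_H = 468/462.00 = 1.013 kJ/K; the cold reservoir gains Q_C/T_C = 399.2/290.00 = 1.377 kJ/K.
ΔS_univ = −Q_H/T_H + Q_C/T_C = 0.3636 kJ/K (> 0, since η = 0.147 < η_Carnot = 0.372).

ΔS_univ ≈ 0.3636 kJ/K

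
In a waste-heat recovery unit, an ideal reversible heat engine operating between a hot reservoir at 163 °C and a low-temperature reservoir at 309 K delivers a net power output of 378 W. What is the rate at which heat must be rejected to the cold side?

Q̇_C ≈ 919 W

T_H = 163 °C → 163 + 273.15 = 436.15 K.
The Carnot efficiency is η = 1 − T_C/T_H = 1 − 309.00/436.15 = 0.2915.
Since Q_C/Q_H = T_C/T_H and Q_H = W/η, Q_C = W·T_C/(T_H − T_C) = 378 × 309.00/127.15 = 919 W.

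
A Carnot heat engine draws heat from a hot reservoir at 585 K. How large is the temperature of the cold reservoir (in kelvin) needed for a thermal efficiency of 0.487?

T_C ≈ 300 K

From η = 1 − T_C/T_H, T_C = T_H·(1 − η) = 585.00 × (1 − 0.487) = 300 K.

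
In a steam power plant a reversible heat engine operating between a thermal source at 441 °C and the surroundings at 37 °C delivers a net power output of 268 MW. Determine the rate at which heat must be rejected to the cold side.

T_H = 441 °C → 441 + 273.15 = 714.15 K.
T_C = 37 °C → 37 + 273.15 = 310.15 K.
Carnot efficiency: η = 1 − T_C/T_H = 1 − 310.15/714.15 = 0.5657.
Since Q_C/Q_H = T_C/T_H and Q_H = W/η, Q_C = W·T_C/(T_H − T_C) = 268 × 310.15/404.00 = 205.7 MW.

Q̇_C ≈ 205.7 MW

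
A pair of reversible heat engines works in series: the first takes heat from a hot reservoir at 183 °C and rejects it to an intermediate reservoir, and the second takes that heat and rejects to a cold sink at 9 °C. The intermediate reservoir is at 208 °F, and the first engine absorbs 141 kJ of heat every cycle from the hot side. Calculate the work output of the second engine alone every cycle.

T_H = 183 °C → 183 + 273.15 = 456.15 K.
T_C = 9 °C → 9 + 273.15 = 282.15 K.
T_m = 208 °F → (208 − 32) × 5/9 = 97.78 °C = 370.93 K.
Heat entering the second stage: Q_m = Q_H·(T_m/T_H) = 141 × 370.93/456.15 = 114.7 kJ.
Second-stage efficiency η₂ = 1 − T_C/T_m = 1 − 282.15/370.93 = 0.2393, so W₂ = η₂·Q_m = 27.44 kJ.

W₂ ≈ 27.44 kJ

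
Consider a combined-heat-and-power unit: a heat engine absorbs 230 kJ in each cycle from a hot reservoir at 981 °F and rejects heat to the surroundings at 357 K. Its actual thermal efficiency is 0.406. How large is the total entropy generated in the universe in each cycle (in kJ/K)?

T_H = 981 °F → (981 − 32) × 5/9 = 527.22 °C = 800.37 K.
W = η·Q_H = 0.406 × 230 = 93.38 kJ, so Q_C = Q_H − W = 136.6 kJ.
The hot reservoir loses entropy Q_H/T_H = 230/800.37 = 0.2874 kJ/K; the cold reservoir gains Q_C/T_C = 136.6/357.00 = 0.3827 kJ/K.
ΔS_univ = −Q_H/T_H + Q_C/T_C = 0.0953 kJ/K (> 0, since η = 0.406 < η_Carnot = 0.554).

ΔS_univ ≈ 0.0953 kJ/K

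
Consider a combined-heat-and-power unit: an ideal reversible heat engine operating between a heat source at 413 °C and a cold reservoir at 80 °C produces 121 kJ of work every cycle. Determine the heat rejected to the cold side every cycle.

T_H = 413 °C → 413 + 273.15 = 686.15 K.
T_C = 80 °C → 80 + 273.15 = 353.15 K.
The Carnot efficiency is η = 1 − T_C/T_H = 1 − 353.15/686.15 = 0.4853.
Since Q_C/Q_H = T_C/T_H and Q_H = W/η, Q_C = W·T_C/(T_H − T_C) = 121 × 353.15/333.00 = 128.3 kJ.

Q_C ≈ 128.3 kJ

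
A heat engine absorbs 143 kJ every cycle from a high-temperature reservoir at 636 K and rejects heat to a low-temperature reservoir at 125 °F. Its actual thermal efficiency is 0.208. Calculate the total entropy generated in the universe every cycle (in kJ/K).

ΔS_univ ≈ 0.124 kJ/K

T_C = 125 °F → (125 − 32) × 5/9 = 51.67 °C = 324.82 K.
W = η·Q_H = 0.208 × 143 = 29.74 kJ, so Q_C = Q_H − W = 113.3 kJ.
Entropy balance on the reservoirs: −Q_H/T_H = -0.2248 kJ/K, +Q_C/T_C = 0.3487 kJ/K.
ΔS_univ = −Q_H/T_H + Q_C/T_C = 0.124 kJ/K (> 0, since η = 0.208 < η_Carnot = 0.489).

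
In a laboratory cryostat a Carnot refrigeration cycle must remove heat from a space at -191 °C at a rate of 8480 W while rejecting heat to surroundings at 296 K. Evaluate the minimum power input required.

Ẇ_in ≈ 22100 W

T_C = -191 °C → -191 + 273.15 = 82.15 K.
COP_R = T_C/(T_H − T_C) = 82.15/213.85 = 0.3841.
W = Q_C/COP_R = 8480/0.3841 = 22100 W.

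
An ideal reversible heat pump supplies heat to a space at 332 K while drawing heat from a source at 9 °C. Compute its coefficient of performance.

COP_HP ≈ 6.66

T_C = 9 °C → 9 + 273.15 = 282.15 K.
The Carnot heat-pump COP is COP_HP = T_H/(T_H − T_C) = 332.00/(332.00 − 282.15) = 6.66.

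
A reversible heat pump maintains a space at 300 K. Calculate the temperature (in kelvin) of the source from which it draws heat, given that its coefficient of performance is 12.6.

COP_HP = T_H/(T_H − T_C) ⇒ T_C = T_H·(COP_HP − 1)/COP_HP = 300.00 × (12.6 − 1)/12.6 = 276 K.

T_C ≈ 276 K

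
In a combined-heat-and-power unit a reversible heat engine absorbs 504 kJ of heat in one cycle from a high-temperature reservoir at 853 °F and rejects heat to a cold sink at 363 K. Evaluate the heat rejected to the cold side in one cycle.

Q_C ≈ 251 kJ

T_H = 853 °F → (853 − 32) × 5/9 = 456.11 °C = 729.26 K.
The Carnot efficiency is η = 1 − T_C/T_H = 1 − 363.00/729.26 = 0.5022.
For a reversible cycle Q_C/Q_H = T_C/T_H, so Q_C = 504 × 363.00/729.26 = 251 kJ.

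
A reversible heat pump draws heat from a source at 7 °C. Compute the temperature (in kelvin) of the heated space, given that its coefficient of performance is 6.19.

T_C = 7 °C → 7 + 273.15 = 280.15 K.
COP_HP = T_H/(T_H − T_C) ⇒ T_H = T_C·COP_HP/(COP_HP − 1) = 280.15 × 6.19/(6.19 − 1) = 334.1 K.

T_H ≈ 334.1 K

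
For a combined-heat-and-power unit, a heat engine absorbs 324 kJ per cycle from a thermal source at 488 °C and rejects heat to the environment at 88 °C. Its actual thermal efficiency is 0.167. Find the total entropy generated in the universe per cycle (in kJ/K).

ΔS_univ ≈ 0.322 kJ/K

T_H = 488 °C → 488 + 273.15 = 761.15 K.
T_C = 88 °C → 88 + 273.15 = 361.15 K.
W = η·Q_H = 0.167 × 324 = 54.11 kJ, so Q_C = Q_H − W = 269.9 kJ.
The hot reservoir loses entropy Q_H/T_H = 324/761.15 = 0.4257 kJ/K; the cold reservoir gains Q_C/T_C = 269.9/361.15 = 0.7473 kJ/K.
ΔS_univ = −Q_H/T_H + Q_C/T_C = 0.322 kJ/K (> 0, since η = 0.167 < η_Carnot = 0.526).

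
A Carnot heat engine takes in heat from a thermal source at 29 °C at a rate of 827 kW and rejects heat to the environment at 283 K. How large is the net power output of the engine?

T_H = 29 °C → 29 + 273.15 = 302.15 K.
The Carnot efficiency is η = 1 − T_C/T_H = 1 − 283.00/302.15 = 0.0634.
W = η·Q_H = 0.0634 × 827 = 52.41 kW.

Ẇ ≈ 52.41 kW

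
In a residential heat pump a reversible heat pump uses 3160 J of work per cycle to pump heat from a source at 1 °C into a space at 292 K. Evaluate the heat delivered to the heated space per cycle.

Q_H ≈ 51690 J

T_C = 1 °C → 1 + 273.15 = 274.15 K.
For a reversible heat pump, COP_HP = T_H/(T_H − T_C) = 292.00/17.85 = 16.3585.
Q_H = COP_HP · W = 16.3585 × 3160 = 51690 J.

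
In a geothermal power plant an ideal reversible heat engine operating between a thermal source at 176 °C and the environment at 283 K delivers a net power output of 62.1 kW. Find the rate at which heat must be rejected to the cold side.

T_H = 176 °C → 176 + 273.15 = 449.15 K.
For a reversible engine, η = 1 − T_C/T_H = 1 − 283.00/449.15 = 0.3699.
Since Q_C/Q_H = T_C/T_H and Q_H = W/η, Q_C = W·T_C/(T_H − T_C) = 62.1 × 283.00/166.15 = 105.8 kW.

Q̇_C ≈ 105.8 kW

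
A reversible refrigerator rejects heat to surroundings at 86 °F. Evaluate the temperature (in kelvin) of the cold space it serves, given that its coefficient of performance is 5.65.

T_C ≈ 257.6 K

T_H = 86 °F → (86 − 32) × 5/9 = 30.00 °C = 303.15 K.
COP_R = T_C/(T_H − T_C) ⇒ T_C = T_H·COP_R/(1 + COP_R) = 303.15 × 5.65/(1 + 5.65) = 257.6 K.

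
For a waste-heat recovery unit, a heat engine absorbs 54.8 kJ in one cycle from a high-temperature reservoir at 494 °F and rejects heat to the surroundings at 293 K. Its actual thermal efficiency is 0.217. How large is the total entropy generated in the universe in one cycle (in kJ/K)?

T_H = 494 °F → (494 − 32) × 5/9 = 256.67 °C = 529.82 K.
W = η·Q_H = 0.217 × 54.8 = 11.89 kJ, so Q_C = Q_H − W = 42.91 kJ.
Reservoir entropy changes: ΔS_H = −Q_H/T_H = −54.8/529.82 = -0.1034 kJ/K and ΔS_C = +Q_C/T_C = 42.91/293.00 = 0.1464 kJ/K.
ΔS_univ = −Q_H/T_H + Q_C/T_C = 0.04301 kJ/K (> 0, since η = 0.217 < η_Carnot = 0.447).

ΔS_univ ≈ 0.04301 kJ/K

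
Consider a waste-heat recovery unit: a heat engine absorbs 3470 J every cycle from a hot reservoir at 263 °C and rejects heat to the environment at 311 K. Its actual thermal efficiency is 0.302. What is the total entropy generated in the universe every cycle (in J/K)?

ΔS_univ ≈ 1.32 J/K

T_H = 263 °C → 263 + 273.15 = 536.15 K.
W = η·Q_H = 0.302 × 3470 = 1048 J, so Q_C = Q_H − W = 2422 J.
Reservoir entropy changes: ΔS_H = −Q_H/T_H = −3470/536.15 = -6.472 J/K and ΔS_C = +Q_C/T_C = 2422/311.00 = 7.788 J/K.
ΔS_univ = −Q_H/T_H + Q_C/T_C = 1.32 J/K (> 0, since η = 0.302 < η_Carnot = 0.420).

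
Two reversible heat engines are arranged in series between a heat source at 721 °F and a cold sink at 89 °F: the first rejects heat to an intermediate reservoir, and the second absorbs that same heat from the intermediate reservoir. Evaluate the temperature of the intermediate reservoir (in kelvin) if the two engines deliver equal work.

T_m ≈ 480 K

T_H = 721 °F → (721 − 32) × 5/9 = 382.78 °C = 655.93 K.
T_C = 89 °F → (89 − 32) × 5/9 = 31.67 °C = 304.82 K.
For reversible stages Q_m = Q_H·(T_m/T_H). Setting W₁ = Q_H(1 − T_m/T_H) equal to W₂ = Q_m(1 − T_C/T_m) = Q_H·(T_m − T_C)/T_H gives T_H − T_m = T_m − T_C, so T_m = (T_H + T_C)/2 = (655.93 + 304.82)/2 = 480 K.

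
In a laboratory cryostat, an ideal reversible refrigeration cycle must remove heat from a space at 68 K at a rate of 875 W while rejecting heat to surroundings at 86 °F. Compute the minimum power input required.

Ẇ_in ≈ 3030 W

T_H = 86 °F → (86 − 32) × 5/9 = 30.00 °C = 303.15 K.
For a reversible refrigerator, COP_R = T_C/(T_H − T_C) = 68.00/235.15 = 0.2892.
W = Q_C/COP_R = 875/0.2892 = 3030 W.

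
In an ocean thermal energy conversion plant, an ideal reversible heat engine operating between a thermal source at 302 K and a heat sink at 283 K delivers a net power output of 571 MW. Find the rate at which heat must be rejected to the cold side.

Q̇_C ≈ 8500 MW

Since the cycle is reversible, η = 1 − T_C/T_H = 1 − 283.00/302.00 = 0.0629.
Since Q_C/Q_H = T_C/T_H and Q_H = W/η, Q_C = W·T_C/(T_H − T_C) = 571 × 283.00/19.00 = 8500 MW.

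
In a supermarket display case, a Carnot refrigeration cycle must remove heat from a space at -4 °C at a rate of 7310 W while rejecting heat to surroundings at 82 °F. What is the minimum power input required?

T_H = 82 °F → (82 − 32) × 5/9 = 27.78 °C = 300.93 K.
T_C = -4 °C → -4 + 273.15 = 269.15 K.
The reversible coefficient of performance is COP_R = T_C/(T_H − T_C) = 269.15/31.78 = 8.4698.
W = Q_C/COP_R = 7310/8.4698 = 863 W.

Ẇ_in ≈ 863 W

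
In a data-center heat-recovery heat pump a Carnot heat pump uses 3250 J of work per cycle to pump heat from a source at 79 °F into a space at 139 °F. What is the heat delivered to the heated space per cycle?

Q_H ≈ 32400 J

T_H = 139 °F → (139 − 32) × 5/9 = 59.44 °C = 332.59 K.
T_C = 79 °F → (79 − 32) × 5/9 = 26.11 °C = 299.26 K.
COP_HP = T_H/(T_H − T_C) = 332.59/33.33 = 9.9778.
Q_H = COP_HP · W = 9.9778 × 3250 = 32400 J.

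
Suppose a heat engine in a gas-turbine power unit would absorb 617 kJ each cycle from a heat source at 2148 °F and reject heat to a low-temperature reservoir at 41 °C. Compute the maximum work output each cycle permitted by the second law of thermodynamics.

T_H = 2148 °F → (2148 − 32) × 5/9 = 1175.56 °C = 1448.71 K.
T_C = 41 °C → 41 + 273.15 = 314.15 K.
The second-law ceiling is the Carnot efficiency, η_max = 1 − T_C/T_H = 1 − 314.15/1448.71 = 0.7832.
W_max = η_max · Q_H = 0.7832 × 617 = 483.2 kJ.

W_max ≈ 483.2 kJ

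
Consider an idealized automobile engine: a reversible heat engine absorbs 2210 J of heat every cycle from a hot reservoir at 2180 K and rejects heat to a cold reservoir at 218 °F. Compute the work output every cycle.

W ≈ 1828 J

T_C = 218 °F → (218 − 32) × 5/9 = 103.33 °C = 376.48 K.
Carnot efficiency: η = 1 − T_C/T_H = 1 − 376.48/2180.00 = 0.8273.
W = η·Q_H = 0.8273 × 2210 = 1828 J.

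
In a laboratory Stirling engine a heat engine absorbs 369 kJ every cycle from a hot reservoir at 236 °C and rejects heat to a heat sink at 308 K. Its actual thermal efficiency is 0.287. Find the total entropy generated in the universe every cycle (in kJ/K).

ΔS_univ ≈ 0.129 kJ/K

T_H = 236 °C → 236 + 273.15 = 509.15 K.
W = η·Q_H = 0.287 × 369 = 105.9 kJ, so Q_C = Q_H − W = 263.1 kJ.
Entropy balance on the reservoirs: −Q_H/T_H = -0.7247 kJ/K, +Q_C/T_C = 0.8542 kJ/K.
ΔS_univ = −Q_H/T_H + Q_C/T_C = 0.129 kJ/K (> 0, since η = 0.287 < η_Carnot = 0.395).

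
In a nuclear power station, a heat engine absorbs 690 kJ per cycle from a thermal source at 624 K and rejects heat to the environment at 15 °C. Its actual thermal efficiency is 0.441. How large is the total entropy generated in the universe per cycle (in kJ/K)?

ΔS_univ ≈ 0.233 kJ/K

T_C = 15 °C → 15 + 273.15 = 288.15 K.
W = η·Q_H = 0.441 × 690 = 304.3 kJ, so Q_C = Q_H − W = 385.7 kJ.
Reservoir entropy changes: ΔS_H = −Q_H/T_H = −690/624.00 = -1.106 kJ/K and ΔS_C = +Q_C/T_C = 385.7/288.15 = 1.339 kJ/K.
ΔS_univ = −Q_H/T_H + Q_C/T_C = 0.233 kJ/K (> 0, since η = 0.441 < η_Carnot = 0.538).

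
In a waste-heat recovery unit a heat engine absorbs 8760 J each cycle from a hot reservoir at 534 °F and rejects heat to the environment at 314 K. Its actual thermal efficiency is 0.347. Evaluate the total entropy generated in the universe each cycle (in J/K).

T_H = 534 °F → (534 − 32) × 5/9 = 278.89 °C = 552.04 K.
W = η·Q_H = 0.347 × 8760 = 3040 J, so Q_C = Q_H − W = 5720 J.
Entropy balance on the reservoirs: −Q_H/T_H = -15.87 J/K, +Q_C/T_C = 18.22 J/K.
ΔS_univ = −Q_H/T_H + Q_C/T_C = 2.35 J/K (> 0, since η = 0.347 < η_Carnot = 0.431).

ΔS_univ ≈ 2.35 J/K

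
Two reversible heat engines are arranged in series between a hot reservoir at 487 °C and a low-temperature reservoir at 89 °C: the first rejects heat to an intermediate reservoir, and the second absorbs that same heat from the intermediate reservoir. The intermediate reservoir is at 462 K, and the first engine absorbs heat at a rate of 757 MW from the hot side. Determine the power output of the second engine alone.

T_H = 487 °C → 487 + 273.15 = 760.15 K.
T_C = 89 °C → 89 + 273.15 = 362.15 K.
Heat entering the second stage: Q_m = Q_H·(T_m/T_H) = 757 × 462.00/760.15 = 460 MW.
Second-stage efficiency η₂ = 1 − T_C/T_m = 1 − 362.15/462.00 = 0.2161, so W₂ = η₂·Q_m = 99.4 MW.

Ẇ₂ ≈ 99.4 MW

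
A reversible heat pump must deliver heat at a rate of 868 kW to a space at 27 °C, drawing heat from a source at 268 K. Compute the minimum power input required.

T_H = 27 °C → 27 + 273.15 = 300.15 K.
Reversible heating COP: COP_HP = T_H/(T_H − T_C) = 300.15/32.15 = 9.3359.
W = Q_H/COP_HP = 868/9.3359 = 93.0 kW.

Ẇ_in ≈ 93.0 kW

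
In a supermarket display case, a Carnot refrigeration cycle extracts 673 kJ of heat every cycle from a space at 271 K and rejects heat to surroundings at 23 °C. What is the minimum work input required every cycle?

T_H = 23 °C → 23 + 273.15 = 296.15 K.
The reversible coefficient of performance is COP_R = T_C/(T_H − T_C) = 271.00/25.15 = 10.7753.
W = Q_C/COP_R = 673/10.7753 = 62.5 kJ.

W_in ≈ 62.5 kJ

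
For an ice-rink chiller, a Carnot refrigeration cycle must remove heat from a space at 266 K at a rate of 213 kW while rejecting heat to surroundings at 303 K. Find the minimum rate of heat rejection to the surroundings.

Q̇_H ≈ 242.6 kW

For a reversible cycle Q_H/Q_C = T_H/T_C, so Q_H = Q_C·T_H/T_C = 213 × 303.00/266.00 = 242.6 kW.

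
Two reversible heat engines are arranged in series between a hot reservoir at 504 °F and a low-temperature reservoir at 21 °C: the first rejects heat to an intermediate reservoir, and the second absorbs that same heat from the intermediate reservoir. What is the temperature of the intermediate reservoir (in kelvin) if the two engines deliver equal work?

T_H = 504 °F → (504 − 32) × 5/9 = 262.22 °C = 535.37 K.
T_C = 21 °C → 21 + 273.15 = 294.15 K.
For reversible stages Q_m = Q_H·(T_m/T_H). Setting W₁ = Q_H(1 − T_m/T_H) equal to W₂ = Q_m(1 − T_C/T_m) = Q_H·(T_m − T_C)/T_H gives T_H − T_m = T_m − T_C, so T_m = (T_H + T_C)/2 = (535.37 + 294.15)/2 = 414.8 K.

T_m ≈ 414.8 K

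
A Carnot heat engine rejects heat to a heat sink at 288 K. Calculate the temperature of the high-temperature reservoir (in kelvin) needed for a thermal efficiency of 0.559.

T_H ≈ 653 K

From η = 1 − T_C/T_H, solving for T_H gives T_H = T_C/(1 − η) = 288.00/(1 − 0.559) = 653 K.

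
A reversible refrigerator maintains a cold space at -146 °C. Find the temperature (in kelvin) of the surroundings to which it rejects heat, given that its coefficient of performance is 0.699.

T_C = -146 °C → -146 + 273.15 = 127.15 K.
COP_R = T_C/(T_H − T_C) ⇒ T_H = T_C·(1 + 1/COP_R) = 127.15 × (1 + 1/0.699) = 309.1 K.

T_H ≈ 309.1 K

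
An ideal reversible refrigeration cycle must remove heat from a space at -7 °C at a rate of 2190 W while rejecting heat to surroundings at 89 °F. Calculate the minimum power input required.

Ẇ_in ≈ 318 W

T_H = 89 °F → (89 − 32) × 5/9 = 31.67 °C = 304.82 K.
T_C = -7 °C → -7 + 273.15 = 266.15 K.
The reversible coefficient of performance is COP_R = T_C/(T_H − T_C) = 266.15/38.67 = 6.8832.
W = Q_C/COP_R = 2190/6.8832 = 318 W.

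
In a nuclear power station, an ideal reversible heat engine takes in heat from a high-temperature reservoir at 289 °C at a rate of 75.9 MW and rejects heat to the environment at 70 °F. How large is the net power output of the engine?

Ẇ ≈ 36.17 MW

T_H = 289 °C → 289 + 273.15 = 562.15 K.
T_C = 70 °F → (70 − 32) × 5/9 = 21.11 °C = 294.26 K.
η_rev = 1 − T_C/T_H = 1 − 294.26/562.15 = 0.4765.
W = η·Q_H = 0.4765 × 75.9 = 36.17 MW.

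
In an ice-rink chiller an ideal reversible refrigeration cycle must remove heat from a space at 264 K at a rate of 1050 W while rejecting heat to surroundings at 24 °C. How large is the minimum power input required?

Ẇ_in ≈ 132 W

T_H = 24 °C → 24 + 273.15 = 297.15 K.
Carnot COP: COP_R = T_C/(T_H − T_C) = 264.00/33.15 = 7.9638.
W = Q_C/COP_R = 1050/7.9638 = 132 W.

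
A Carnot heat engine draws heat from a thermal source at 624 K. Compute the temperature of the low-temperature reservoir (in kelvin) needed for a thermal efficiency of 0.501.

T_C ≈ 311 K

From η = 1 − T_C/T_H, T_C = T_H·(1 − η) = 624.00 × (1 − 0.501) = 311 K.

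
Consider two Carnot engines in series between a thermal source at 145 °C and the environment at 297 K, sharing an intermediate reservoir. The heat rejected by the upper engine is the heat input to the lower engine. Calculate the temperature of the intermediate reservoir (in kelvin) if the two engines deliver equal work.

T_H = 145 °C → 145 + 273.15 = 418.15 K.
For reversible stages Q_m = Q_H·(T_m/T_H). Setting W₁ = Q_H(1 − T_m/T_H) equal to W₂ = Q_m(1 − T_C/T_m) = Q_H·(T_m − T_C)/T_H gives T_H − T_m = T_m − T_C, so T_m = (T_H + T_C)/2 = (418.15 + 297.00)/2 = 358 K.

T_m ≈ 358 K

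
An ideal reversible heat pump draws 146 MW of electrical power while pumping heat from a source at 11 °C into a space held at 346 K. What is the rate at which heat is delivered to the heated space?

T_C = 11 °C → 11 + 273.15 = 284.15 K.
COP_HP = T_H/(T_H − T_C) = 346.00/61.85 = 5.5942.
Q_H = COP_HP · W = 5.5942 × 146 = 816.8 MW.

Q̇_H ≈ 816.8 MW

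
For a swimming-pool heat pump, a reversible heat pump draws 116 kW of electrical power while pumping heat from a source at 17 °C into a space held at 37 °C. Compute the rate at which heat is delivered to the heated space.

Q̇_H ≈ 1800 kW

T_H = 37 °C → 37 + 273.15 = 310.15 K.
T_C = 17 °C → 17 + 273.15 = 290.15 K.
Reversible heating COP: COP_HP = T_H/(T_H − T_C) = 310.15/20.00 = 15.5075.
Q_H = COP_HP · W = 15.5075 × 116 = 1800 kW.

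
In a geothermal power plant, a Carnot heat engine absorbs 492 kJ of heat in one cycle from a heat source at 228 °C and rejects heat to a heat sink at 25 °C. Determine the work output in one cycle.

W ≈ 199 kJ

T_H = 228 °C → 228 + 273.15 = 501.15 K.
T_C = 25 °C → 25 + 273.15 = 298.15 K.
For a reversible engine, η = 1 − T_C/T_H = 1 − 298.15/501.15 = 0.4051.
W = η·Q_H = 0.4051 × 492 = 199 kJ.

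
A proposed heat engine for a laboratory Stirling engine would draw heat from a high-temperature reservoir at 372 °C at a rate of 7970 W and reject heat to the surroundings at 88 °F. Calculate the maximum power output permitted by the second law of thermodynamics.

Ẇ_max ≈ 4210 W

T_H = 372 °C → 372 + 273.15 = 645.15 K.
T_C = 88 °F → (88 − 32) × 5/9 = 31.11 °C = 304.26 K.
No engine can exceed the Carnot limit: η_max = 1 − T_C/T_H = 1 − 304.26/645.15 = 0.5284.
W_max = η_max · Q_H = 0.5284 × 7970 = 4210 W.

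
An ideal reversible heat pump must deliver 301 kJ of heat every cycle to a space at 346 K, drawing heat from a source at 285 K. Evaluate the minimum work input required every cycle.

The Carnot heat-pump COP is COP_HP = T_H/(T_H − T_C) = 346.00/61.00 = 5.6721.
W = Q_H/COP_HP = 301/5.6721 = 53.1 kJ.

W_in ≈ 53.1 kJ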